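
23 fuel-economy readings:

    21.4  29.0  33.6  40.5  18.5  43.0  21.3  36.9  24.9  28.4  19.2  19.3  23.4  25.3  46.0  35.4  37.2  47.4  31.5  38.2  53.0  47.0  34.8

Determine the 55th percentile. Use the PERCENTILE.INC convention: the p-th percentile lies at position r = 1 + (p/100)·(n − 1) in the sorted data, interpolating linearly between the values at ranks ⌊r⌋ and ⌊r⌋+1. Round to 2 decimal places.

Sorted: 18.5, 19.2, 19.3, 21.3, 21.4, 23.4, 24.9, 25.3, 28.4, 29.0, 31.5, 33.6, 34.8, 35.4, 36.9, 37.2, 38.2, 40.5, 43.0, 46.0, 47.0, 47.4, 53.0.
n = 23.
r = 1 + (55/100)·(23 − 1) = 1 + 12.1 = 13.1.
Rank 13 is 34.8 and rank 14 is 35.4.
Interpolate: 34.8 + 0.1·(35.4 − 34.8) = 34.8 + 0.1·0.6 = 34.86.

34.86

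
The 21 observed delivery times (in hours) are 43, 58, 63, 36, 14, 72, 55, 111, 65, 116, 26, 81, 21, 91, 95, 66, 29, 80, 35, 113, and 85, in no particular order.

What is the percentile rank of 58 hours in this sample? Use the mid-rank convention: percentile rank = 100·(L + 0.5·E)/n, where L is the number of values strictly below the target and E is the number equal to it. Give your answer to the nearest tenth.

40.5

Sorted: 14, 21, 26, 29, 35, 36, 43, 55, 58, 63, 65, 66, 72, 80, 81, 85, 91, 95, 111, 113, 116.
Count below 58: L = 8; count equal: E = 1; n = 21.
Percentile rank = 100·(8 + 0.5·1)/21 = 100·8.5/21 = 40.48.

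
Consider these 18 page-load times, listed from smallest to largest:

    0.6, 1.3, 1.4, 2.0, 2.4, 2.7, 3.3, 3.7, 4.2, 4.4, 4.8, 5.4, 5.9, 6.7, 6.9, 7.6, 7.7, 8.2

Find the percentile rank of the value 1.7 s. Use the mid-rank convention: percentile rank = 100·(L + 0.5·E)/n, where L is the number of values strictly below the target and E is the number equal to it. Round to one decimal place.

16.7

Count below 1.7: L = 3; count equal: E = 0; n = 18.
Percentile rank = 100·(3 + 0.5·0)/18 = 100·3/18 = 16.67.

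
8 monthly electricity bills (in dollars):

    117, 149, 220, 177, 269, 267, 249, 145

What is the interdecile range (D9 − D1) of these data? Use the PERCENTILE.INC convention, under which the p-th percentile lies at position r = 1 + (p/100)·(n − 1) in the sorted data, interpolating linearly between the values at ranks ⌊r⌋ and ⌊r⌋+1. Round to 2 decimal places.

Sorted: 117, 145, 149, 177, 220, 249, 267, 269.
n = 8.
P10: r = 1.7; ranks 1–2 are 117, 145; interpolating gives 136.6.
P90: r = 7.3; ranks 7–8 are 267, 269; interpolating gives 267.6.
Difference: 267.6 − 136.6 = 131.

131.00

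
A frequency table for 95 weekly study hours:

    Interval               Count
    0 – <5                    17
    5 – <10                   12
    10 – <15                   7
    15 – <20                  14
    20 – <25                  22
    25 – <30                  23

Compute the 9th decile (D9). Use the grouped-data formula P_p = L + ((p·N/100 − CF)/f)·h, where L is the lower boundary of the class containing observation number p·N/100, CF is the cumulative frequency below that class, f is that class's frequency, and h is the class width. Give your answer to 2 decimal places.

27.93

N = 95; target position k = 90/100 · 95 = 85.5.
Cumulative frequencies: 17, 29, 36, 50, 72, 95.
Observation 85.5 falls in the class 25 – <30.
L = 25, CF = 72, f = 23, h = 5.
P90 = 25 + ((85.5 − 72)/23)·5 = 25 + 2.93478 = 27.9348.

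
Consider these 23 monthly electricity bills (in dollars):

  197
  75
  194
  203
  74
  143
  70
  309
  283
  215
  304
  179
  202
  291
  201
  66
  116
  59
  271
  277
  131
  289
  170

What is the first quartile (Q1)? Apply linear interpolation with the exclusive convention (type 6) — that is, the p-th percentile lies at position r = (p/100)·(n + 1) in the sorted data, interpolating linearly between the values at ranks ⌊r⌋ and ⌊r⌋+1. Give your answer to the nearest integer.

Sorted: 59, 66, 70, 74, 75, 116, 131, 143, 170, 179, 194, 197, 201, 202, 203, 215, 271, 277, 283, 289, 291, 304, 309.
n = 23.
r = (25/100)·(23 + 1) = 6.
r is an integer, so P25 is the value at rank 6: 116.

116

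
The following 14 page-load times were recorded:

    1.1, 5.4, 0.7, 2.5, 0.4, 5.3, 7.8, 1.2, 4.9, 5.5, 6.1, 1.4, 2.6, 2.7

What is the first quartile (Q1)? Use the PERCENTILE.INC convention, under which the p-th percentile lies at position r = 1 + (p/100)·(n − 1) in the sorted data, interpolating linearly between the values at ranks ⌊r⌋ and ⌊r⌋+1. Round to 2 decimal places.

Sorted: 0.4, 0.7, 1.1, 1.2, 1.4, 2.5, 2.6, 2.7, 4.9, 5.3, 5.4, 5.5, 6.1, 7.8.
n = 14.
r = 1 + (25/100)·(14 − 1) = 1 + 3.25 = 4.25.
Rank 4 is 1.2 and rank 5 is 1.4.
Interpolate: 1.2 + 0.25·(1.4 − 1.2) = 1.2 + 0.25·0.2 = 1.25.

1.25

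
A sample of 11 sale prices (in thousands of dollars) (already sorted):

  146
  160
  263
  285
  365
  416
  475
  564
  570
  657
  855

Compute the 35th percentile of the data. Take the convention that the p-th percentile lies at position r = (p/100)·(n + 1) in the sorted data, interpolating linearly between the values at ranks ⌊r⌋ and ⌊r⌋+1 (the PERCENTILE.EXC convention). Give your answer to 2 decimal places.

301.00

n = 11.
r = (35/100)·(11 + 1) = 4.2.
Rank 4 is 285 and rank 5 is 365.
Interpolate: 285 + 0.2·(365 − 285) = 285 + 0.2·80 = 301.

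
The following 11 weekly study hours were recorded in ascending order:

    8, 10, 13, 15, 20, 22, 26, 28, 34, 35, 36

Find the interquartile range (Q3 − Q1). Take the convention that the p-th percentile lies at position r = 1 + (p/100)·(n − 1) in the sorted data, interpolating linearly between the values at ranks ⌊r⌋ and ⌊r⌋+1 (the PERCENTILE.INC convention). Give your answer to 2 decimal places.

17.00

n = 11.
P25: r = 3.5; ranks 3–4 are 13, 15; interpolating gives 14.
P75: r = 8.5; ranks 8–9 are 28, 34; interpolating gives 31.
Difference: 31 − 14 = 17.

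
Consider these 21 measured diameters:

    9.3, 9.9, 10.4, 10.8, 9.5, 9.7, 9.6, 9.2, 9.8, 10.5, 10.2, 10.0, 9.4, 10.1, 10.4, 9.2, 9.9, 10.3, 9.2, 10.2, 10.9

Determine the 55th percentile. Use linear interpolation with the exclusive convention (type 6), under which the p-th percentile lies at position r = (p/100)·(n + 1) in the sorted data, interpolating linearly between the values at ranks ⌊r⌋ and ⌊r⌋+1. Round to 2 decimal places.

Sorted: 9.2, 9.2, 9.2, 9.3, 9.4, 9.5, 9.6, 9.7, 9.8, 9.9, 9.9, 10.0, 10.1, 10.2, 10.2, 10.3, 10.4, 10.4, 10.5, 10.8, 10.9.
n = 21.
r = (55/100)·(21 + 1) = 12.1.
Rank 12 is 10.0 and rank 13 is 10.1.
Interpolate: 10.0 + 0.1·(10.1 − 10.0) = 10.0 + 0.1·0.1 = 10.01.

10.01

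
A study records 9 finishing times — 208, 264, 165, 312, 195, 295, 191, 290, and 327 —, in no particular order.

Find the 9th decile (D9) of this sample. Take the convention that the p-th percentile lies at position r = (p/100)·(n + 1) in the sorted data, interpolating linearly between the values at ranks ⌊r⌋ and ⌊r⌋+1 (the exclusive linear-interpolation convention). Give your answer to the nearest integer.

327

Sorted: 165, 191, 195, 208, 264, 290, 295, 312, 327.
n = 9.
r = (90/100)·(9 + 1) = 9.
r is an integer, so P90 is the value at rank 9: 327.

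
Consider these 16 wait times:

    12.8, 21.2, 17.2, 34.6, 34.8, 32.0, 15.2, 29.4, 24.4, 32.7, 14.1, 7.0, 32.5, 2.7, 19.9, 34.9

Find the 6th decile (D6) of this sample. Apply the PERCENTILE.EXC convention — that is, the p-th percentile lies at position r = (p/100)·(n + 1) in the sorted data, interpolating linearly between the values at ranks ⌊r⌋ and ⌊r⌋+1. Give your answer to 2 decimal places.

29.92

Sorted: 2.7, 7.0, 12.8, 14.1, 15.2, 17.2, 19.9, 21.2, 24.4, 29.4, 32.0, 32.5, 32.7, 34.6, 34.8, 34.9.
n = 16.
r = (60/100)·(16 + 1) = 10.2.
Rank 10 is 29.4 and rank 11 is 32.0.
Interpolate: 29.4 + 0.2·(32.0 − 29.4) = 29.4 + 0.2·2.6 = 29.92.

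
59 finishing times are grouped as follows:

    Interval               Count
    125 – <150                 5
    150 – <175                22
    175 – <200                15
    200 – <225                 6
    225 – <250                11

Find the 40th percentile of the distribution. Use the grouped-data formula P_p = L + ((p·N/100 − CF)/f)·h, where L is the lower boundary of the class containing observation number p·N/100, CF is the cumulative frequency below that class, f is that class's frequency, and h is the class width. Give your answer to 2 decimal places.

171.14

N = 59; target position k = 40/100 · 59 = 23.6.
Cumulative frequencies: 5, 27, 42, 48, 59.
Observation 23.6 falls in the class 150 – <175.
L = 150, CF = 5, f = 22, h = 25.
P40 = 150 + ((23.6 − 5)/22)·25 = 150 + 21.1364 = 171.136.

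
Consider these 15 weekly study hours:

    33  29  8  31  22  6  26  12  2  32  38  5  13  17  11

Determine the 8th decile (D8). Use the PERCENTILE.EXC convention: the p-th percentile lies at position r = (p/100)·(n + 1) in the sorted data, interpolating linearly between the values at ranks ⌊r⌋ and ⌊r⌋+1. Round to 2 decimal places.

31.80

Sorted: 2, 5, 6, 8, 11, 12, 13, 17, 22, 26, 29, 31, 32, 33, 38.
n = 15.
r = (80/100)·(15 + 1) = 12.8.
Rank 12 is 31 and rank 13 is 32.
Interpolate: 31 + 0.8·(32 − 31) = 31 + 0.8·1 = 31.8.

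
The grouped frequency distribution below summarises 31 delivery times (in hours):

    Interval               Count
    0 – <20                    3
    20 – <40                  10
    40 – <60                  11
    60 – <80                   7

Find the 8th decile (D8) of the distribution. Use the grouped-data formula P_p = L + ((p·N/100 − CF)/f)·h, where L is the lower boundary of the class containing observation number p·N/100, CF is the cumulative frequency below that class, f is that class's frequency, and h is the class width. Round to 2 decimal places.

62.29

N = 31; target position k = 80/100 · 31 = 24.8.
Cumulative frequencies: 3, 13, 24, 31.
Observation 24.8 falls in the class 60 – <80.
L = 60, CF = 24, f = 7, h = 20.
P80 = 60 + ((24.8 − 24)/7)·20 = 60 + 2.28571 = 62.2857.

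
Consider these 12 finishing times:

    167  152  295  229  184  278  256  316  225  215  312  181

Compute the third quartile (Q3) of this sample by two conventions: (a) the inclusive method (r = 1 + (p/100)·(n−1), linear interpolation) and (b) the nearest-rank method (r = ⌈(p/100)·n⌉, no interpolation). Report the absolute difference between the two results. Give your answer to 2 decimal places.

4.25

Sorted: 152, 167, 181, 184, 215, 225, 229, 256, 278, 295, 312, 316.
n = 12.
(a) r = 9.25; between ranks 9 (278) and 10 (295): 282.25.
(b) the nearest-rank method: rank 9 → 278.
|282.25 − 278| = 4.25.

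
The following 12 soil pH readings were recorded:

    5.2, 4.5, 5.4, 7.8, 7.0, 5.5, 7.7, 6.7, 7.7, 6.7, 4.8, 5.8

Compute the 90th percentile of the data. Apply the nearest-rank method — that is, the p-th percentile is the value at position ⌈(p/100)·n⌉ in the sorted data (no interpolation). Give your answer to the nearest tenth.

Sorted: 4.5, 4.8, 5.2, 5.4, 5.5, 5.8, 6.7, 6.7, 7.0, 7.7, 7.7, 7.8.
n = 12.
Position = ⌈90/100 · 12⌉ = ⌈10.8⌉ = 11.
The value at rank 11 is 7.7.

7.7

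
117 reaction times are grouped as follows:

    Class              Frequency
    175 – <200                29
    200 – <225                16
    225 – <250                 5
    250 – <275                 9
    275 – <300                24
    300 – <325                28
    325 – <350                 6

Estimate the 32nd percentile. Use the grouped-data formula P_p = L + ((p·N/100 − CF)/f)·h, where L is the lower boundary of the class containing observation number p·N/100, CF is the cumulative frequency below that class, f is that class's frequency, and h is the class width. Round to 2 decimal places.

N = 117; target position k = 32/100 · 117 = 37.44.
Cumulative frequencies: 29, 45, 50, 59, 83, 111, 117.
Observation 37.44 falls in the class 200 – <225.
L = 200, CF = 29, f = 16, h = 25.
P32 = 200 + ((37.44 − 29)/16)·25 = 200 + 13.1875 = 213.188.

213.19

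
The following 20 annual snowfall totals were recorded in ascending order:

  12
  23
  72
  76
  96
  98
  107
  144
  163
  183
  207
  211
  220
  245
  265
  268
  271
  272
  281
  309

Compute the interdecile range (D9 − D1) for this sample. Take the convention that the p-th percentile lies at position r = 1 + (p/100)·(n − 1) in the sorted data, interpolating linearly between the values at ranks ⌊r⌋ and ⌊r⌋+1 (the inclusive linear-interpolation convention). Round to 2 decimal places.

n = 20.
P10: r = 2.9; ranks 2–3 are 23, 72; interpolating gives 67.1.
P90: r = 18.1; ranks 18–19 are 272, 281; interpolating gives 272.9.
Difference: 272.9 − 67.1 = 205.8.

205.80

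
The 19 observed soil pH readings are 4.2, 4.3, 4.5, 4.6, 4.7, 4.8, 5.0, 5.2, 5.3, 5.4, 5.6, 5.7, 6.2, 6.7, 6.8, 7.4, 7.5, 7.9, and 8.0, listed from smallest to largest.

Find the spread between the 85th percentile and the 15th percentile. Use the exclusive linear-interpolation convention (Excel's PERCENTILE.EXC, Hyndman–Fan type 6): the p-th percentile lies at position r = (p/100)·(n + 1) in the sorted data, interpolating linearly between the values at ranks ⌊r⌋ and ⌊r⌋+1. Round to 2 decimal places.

n = 19.
P15: r = 3 (integer) → 4.5.
P85: r = 17 (integer) → 7.5.
Difference: 7.5 − 4.5 = 3.

3.00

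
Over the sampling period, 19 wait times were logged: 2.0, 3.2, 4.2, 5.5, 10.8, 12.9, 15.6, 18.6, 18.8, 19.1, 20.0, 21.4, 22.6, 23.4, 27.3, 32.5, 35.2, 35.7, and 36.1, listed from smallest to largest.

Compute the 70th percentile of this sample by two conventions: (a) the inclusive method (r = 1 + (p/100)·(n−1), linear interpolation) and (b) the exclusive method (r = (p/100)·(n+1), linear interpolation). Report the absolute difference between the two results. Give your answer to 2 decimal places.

n = 19.
(a) r = 13.6; between ranks 13 (22.6) and 14 (23.4): 23.08.
(b) r = 14 → value at rank 14 = 23.4.
|23.08 − 23.4| = 0.32.

0.32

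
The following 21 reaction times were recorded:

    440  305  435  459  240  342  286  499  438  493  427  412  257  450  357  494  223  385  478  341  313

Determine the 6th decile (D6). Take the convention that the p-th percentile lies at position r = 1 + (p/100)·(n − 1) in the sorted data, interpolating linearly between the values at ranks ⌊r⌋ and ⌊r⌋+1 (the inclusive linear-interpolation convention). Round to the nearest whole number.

Sorted: 223, 240, 257, 286, 305, 313, 341, 342, 357, 385, 412, 427, 435, 438, 440, 450, 459, 478, 493, 494, 499.
n = 21.
r = 1 + (60/100)·(21 − 1) = 1 + 12 = 13.
r is an integer, so P60 is the value at rank 13: 435.

435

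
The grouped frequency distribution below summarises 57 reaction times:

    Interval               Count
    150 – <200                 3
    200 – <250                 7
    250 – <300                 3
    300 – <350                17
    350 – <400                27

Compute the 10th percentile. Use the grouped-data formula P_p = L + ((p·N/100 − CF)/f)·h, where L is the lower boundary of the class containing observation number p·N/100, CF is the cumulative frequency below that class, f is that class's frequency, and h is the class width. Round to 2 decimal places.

219.29

N = 57; target position k = 10/100 · 57 = 5.7.
Cumulative frequencies: 3, 10, 13, 30, 57.
Observation 5.7 falls in the class 200 – <250.
L = 200, CF = 3, f = 7, h = 50.
P10 = 200 + ((5.7 − 3)/7)·50 = 200 + 19.2857 = 219.286.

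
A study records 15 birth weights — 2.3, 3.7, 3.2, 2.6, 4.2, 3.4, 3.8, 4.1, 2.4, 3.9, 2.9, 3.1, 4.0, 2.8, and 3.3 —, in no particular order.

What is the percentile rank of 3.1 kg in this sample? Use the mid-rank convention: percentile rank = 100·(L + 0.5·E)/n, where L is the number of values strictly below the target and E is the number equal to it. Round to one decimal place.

36.7

Sorted: 2.3, 2.4, 2.6, 2.8, 2.9, 3.1, 3.2, 3.3, 3.4, 3.7, 3.8, 3.9, 4.0, 4.1, 4.2.
Count below 3.1: L = 5; count equal: E = 1; n = 15.
Percentile rank = 100·(5 + 0.5·1)/15 = 100·5.5/15 = 36.67.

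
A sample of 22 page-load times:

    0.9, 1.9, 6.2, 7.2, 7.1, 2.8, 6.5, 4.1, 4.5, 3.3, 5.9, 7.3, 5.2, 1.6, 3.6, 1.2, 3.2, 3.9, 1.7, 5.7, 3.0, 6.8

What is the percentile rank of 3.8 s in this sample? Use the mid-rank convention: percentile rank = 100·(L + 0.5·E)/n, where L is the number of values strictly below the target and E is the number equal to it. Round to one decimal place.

Sorted: 0.9, 1.2, 1.6, 1.7, 1.9, 2.8, 3.0, 3.2, 3.3, 3.6, 3.9, 4.1, 4.5, 5.2, 5.7, 5.9, 6.2, 6.5, 6.8, 7.1, 7.2, 7.3.
Count below 3.8: L = 10; count equal: E = 0; n = 22.
Percentile rank = 100·(10 + 0.5·0)/22 = 100·10/22 = 45.45.

45.5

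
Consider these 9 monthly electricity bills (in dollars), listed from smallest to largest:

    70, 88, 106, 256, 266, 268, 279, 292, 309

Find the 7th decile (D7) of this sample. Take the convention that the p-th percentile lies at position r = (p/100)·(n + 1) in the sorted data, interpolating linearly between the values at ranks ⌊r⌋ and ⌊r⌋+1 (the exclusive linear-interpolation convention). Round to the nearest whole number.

279

n = 9.
r = (70/100)·(9 + 1) = 7.
r is an integer, so P70 is the value at rank 7: 279.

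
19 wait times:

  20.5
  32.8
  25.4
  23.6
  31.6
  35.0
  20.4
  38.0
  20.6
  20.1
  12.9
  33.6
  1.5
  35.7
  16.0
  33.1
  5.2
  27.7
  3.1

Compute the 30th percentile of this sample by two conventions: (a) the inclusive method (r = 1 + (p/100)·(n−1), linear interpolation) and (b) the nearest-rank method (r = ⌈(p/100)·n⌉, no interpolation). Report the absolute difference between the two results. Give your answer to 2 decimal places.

Sorted: 1.5, 3.1, 5.2, 12.9, 16.0, 20.1, 20.4, 20.5, 20.6, 23.6, 25.4, 27.7, 31.6, 32.8, 33.1, 33.6, 35.0, 35.7, 38.0.
n = 19.
(a) r = 6.4; between ranks 6 (20.1) and 7 (20.4): 20.22.
(b) the nearest-rank method: rank 6 → 20.1.
|20.22 − 20.1| = 0.12.

0.12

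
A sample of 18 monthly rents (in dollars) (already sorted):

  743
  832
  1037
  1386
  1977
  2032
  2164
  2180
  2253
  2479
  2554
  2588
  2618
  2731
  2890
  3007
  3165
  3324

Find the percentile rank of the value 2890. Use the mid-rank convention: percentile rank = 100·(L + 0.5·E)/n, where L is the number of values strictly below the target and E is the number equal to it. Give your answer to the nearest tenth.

80.6

Count below 2890: L = 14; count equal: E = 1; n = 18.
Percentile rank = 100·(14 + 0.5·1)/18 = 100·14.5/18 = 80.56.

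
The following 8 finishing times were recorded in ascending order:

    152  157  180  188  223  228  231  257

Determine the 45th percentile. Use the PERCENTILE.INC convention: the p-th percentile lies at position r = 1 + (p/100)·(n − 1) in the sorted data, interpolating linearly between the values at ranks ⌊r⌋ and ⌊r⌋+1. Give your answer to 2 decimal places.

193.25

n = 8.
r = 1 + (45/100)·(8 − 1) = 1 + 3.15 = 4.15.
Rank 4 is 188 and rank 5 is 223.
Interpolate: 188 + 0.15·(223 − 188) = 188 + 0.15·35 = 193.25.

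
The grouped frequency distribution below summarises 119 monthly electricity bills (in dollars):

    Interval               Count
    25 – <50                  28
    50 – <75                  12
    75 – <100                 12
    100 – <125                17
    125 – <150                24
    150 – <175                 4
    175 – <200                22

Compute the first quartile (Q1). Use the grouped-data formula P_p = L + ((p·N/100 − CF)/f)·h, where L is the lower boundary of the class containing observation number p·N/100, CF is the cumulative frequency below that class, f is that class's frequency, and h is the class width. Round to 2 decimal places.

53.65

N = 119; target position k = 25/100 · 119 = 29.75.
Cumulative frequencies: 28, 40, 52, 69, 93, 97, 119.
Observation 29.75 falls in the class 50 – <75.
L = 50, CF = 28, f = 12, h = 25.
P25 = 50 + ((29.75 − 28)/12)·25 = 50 + 3.64583 = 53.6458.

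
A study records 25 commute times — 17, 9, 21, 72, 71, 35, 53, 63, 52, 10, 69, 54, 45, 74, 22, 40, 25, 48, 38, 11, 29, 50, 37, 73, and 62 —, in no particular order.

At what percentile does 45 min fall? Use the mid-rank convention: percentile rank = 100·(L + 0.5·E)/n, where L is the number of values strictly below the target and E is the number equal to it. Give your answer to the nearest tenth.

Sorted: 9, 10, 11, 17, 21, 22, 25, 29, 35, 37, 38, 40, 45, 48, 50, 52, 53, 54, 62, 63, 69, 71, 72, 73, 74.
Count below 45: L = 12; count equal: E = 1; n = 25.
Percentile rank = 100·(12 + 0.5·1)/25 = 100·12.5/25 = 50.

50.0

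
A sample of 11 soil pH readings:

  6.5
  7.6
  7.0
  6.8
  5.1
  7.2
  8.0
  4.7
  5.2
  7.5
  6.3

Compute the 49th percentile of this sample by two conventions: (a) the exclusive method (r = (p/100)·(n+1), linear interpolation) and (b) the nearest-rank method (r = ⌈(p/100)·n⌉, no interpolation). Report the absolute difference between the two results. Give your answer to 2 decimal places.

Sorted: 4.7, 5.1, 5.2, 6.3, 6.5, 6.8, 7.0, 7.2, 7.5, 7.6, 8.0.
n = 11.
(a) r = 5.88; between ranks 5 (6.5) and 6 (6.8): 6.764.
(b) the nearest-rank method: rank 6 → 6.8.
|6.764 − 6.8| = 0.036.

0.04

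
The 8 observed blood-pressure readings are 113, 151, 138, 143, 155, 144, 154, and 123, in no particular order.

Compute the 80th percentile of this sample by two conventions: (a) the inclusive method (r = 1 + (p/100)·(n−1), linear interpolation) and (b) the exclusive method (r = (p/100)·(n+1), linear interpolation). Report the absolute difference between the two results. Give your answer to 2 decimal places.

Sorted: 113, 123, 138, 143, 144, 151, 154, 155.
n = 8.
(a) r = 6.6; between ranks 6 (151) and 7 (154): 152.8.
(b) r = 7.2; between ranks 7 (154) and 8 (155): 154.2.
|152.8 − 154.2| = 1.4.

1.40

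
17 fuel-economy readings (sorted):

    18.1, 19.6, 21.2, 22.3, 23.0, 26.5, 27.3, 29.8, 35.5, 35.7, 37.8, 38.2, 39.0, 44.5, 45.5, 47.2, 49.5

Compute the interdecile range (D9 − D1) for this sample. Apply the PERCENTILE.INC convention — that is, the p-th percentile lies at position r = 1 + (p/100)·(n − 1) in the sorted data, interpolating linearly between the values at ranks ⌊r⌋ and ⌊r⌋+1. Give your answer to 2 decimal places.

25.62

n = 17.
P10: r = 2.6; ranks 2–3 are 19.6, 21.2; interpolating gives 20.56.
P90: r = 15.4; ranks 15–16 are 45.5, 47.2; interpolating gives 46.18.
Difference: 46.18 − 20.56 = 25.62.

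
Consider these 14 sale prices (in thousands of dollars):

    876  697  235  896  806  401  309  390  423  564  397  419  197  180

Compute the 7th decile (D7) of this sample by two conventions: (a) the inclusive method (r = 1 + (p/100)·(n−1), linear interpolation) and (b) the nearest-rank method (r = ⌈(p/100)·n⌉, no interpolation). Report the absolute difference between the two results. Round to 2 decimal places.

13.30

Sorted: 180, 197, 235, 309, 390, 397, 401, 419, 423, 564, 697, 806, 876, 896.
n = 14.
(a) r = 10.1; between ranks 10 (564) and 11 (697): 577.3.
(b) the nearest-rank method: rank 10 → 564.
|577.3 − 564| = 13.3.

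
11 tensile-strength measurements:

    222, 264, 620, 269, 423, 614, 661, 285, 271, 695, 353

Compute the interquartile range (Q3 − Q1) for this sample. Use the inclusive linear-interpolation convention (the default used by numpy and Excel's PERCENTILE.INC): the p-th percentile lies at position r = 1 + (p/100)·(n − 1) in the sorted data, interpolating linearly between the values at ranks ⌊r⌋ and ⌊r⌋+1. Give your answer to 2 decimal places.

Sorted: 222, 264, 269, 271, 285, 353, 423, 614, 620, 661, 695.
n = 11.
P25: r = 3.5; ranks 3–4 are 269, 271; interpolating gives 270.
P75: r = 8.5; ranks 8–9 are 614, 620; interpolating gives 617.
Difference: 617 − 270 = 347.

347.00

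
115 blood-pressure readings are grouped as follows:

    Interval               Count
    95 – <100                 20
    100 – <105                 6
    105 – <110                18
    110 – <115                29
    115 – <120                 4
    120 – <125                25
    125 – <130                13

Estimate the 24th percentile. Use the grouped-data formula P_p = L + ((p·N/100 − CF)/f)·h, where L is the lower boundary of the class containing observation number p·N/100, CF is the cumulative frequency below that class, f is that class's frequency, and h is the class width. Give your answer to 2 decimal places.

105.44

N = 115; target position k = 24/100 · 115 = 27.6.
Cumulative frequencies: 20, 26, 44, 73, 77, 102, 115.
Observation 27.6 falls in the class 105 – <110.
L = 105, CF = 26, f = 18, h = 5.
P24 = 105 + ((27.6 − 26)/18)·5 = 105 + 0.444444 = 105.444.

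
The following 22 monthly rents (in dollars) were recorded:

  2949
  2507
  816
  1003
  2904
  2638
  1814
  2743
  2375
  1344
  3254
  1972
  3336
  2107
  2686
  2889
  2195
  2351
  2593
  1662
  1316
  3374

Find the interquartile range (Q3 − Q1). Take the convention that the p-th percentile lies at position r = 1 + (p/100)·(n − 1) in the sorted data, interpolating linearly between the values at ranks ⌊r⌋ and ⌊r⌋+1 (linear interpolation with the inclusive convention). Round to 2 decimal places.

999.00

Sorted: 816, 1003, 1316, 1344, 1662, 1814, 1972, 2107, 2195, 2351, 2375, 2507, 2593, 2638, 2686, 2743, 2889, 2904, 2949, 3254, 3336, 3374.
n = 22.
P25: r = 6.25; ranks 6–7 are 1814, 1972; interpolating gives 1853.5.
P75: r = 16.75; ranks 16–17 are 2743, 2889; interpolating gives 2852.5.
Difference: 2852.5 − 1853.5 = 999.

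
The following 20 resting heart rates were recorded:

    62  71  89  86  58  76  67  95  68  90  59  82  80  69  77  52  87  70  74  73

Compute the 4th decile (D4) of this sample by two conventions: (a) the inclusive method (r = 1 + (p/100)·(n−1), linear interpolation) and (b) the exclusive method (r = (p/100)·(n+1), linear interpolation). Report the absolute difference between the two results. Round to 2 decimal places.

Sorted: 52, 58, 59, 62, 67, 68, 69, 70, 71, 73, 74, 76, 77, 80, 82, 86, 87, 89, 90, 95.
n = 20.
(a) r = 8.6; between ranks 8 (70) and 9 (71): 70.6.
(b) r = 8.4; between ranks 8 (70) and 9 (71): 70.4.
|70.6 − 70.4| = 0.2.

0.20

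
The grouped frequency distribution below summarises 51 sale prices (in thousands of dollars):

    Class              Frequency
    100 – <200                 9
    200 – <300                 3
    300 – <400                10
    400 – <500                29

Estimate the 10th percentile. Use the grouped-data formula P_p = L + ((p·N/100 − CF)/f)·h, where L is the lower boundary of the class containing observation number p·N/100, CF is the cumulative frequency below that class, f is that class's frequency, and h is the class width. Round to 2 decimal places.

N = 51; target position k = 10/100 · 51 = 5.1.
Cumulative frequencies: 9, 12, 22, 51.
Observation 5.1 falls in the class 100 – <200.
L = 100, CF = 0, f = 9, h = 100.
P10 = 100 + ((5.1 − 0)/9)·100 = 100 + 56.6667 = 156.667.

156.67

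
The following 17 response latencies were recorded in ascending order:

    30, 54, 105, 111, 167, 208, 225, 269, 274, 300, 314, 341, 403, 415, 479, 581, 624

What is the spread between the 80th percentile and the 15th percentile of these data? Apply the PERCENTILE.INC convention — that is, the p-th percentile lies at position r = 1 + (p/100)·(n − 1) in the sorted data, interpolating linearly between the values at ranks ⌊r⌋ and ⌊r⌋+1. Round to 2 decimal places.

305.20

n = 17.
P15: r = 3.4; ranks 3–4 are 105, 111; interpolating gives 107.4.
P80: r = 13.8; ranks 13–14 are 403, 415; interpolating gives 412.6.
Difference: 412.6 − 107.4 = 305.2.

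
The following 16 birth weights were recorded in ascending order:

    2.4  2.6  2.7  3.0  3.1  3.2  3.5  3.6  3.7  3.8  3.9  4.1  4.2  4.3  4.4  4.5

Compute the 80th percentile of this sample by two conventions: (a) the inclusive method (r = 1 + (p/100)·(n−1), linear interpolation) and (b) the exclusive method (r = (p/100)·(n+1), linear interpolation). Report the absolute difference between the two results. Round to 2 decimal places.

n = 16.
(a) r = 13 → value at rank 13 = 4.2.
(b) r = 13.6; between ranks 13 (4.2) and 14 (4.3): 4.26.
|4.2 − 4.26| = 0.06.

0.06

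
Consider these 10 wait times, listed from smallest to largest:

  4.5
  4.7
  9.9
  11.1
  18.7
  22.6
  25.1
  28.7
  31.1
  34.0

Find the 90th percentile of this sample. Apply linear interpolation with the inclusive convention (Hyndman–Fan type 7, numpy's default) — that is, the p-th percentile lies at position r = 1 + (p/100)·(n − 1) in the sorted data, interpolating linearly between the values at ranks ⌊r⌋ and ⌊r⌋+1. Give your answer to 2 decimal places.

31.39

n = 10.
r = 1 + (90/100)·(10 − 1) = 1 + 8.1 = 9.1.
Rank 9 is 31.1 and rank 10 is 34.0.
Interpolate: 31.1 + 0.1·(34.0 − 31.1) = 31.1 + 0.1·2.9 = 31.39.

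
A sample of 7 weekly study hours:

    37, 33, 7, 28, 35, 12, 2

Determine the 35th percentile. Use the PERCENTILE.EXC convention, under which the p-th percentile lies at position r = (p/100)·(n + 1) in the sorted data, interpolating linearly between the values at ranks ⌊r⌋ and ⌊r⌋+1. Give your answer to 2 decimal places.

11.00

Sorted: 2, 7, 12, 28, 33, 35, 37.
n = 7.
r = (35/100)·(7 + 1) = 2.8.
Rank 2 is 7 and rank 3 is 12.
Interpolate: 7 + 0.8·(12 − 7) = 7 + 0.8·5 = 11.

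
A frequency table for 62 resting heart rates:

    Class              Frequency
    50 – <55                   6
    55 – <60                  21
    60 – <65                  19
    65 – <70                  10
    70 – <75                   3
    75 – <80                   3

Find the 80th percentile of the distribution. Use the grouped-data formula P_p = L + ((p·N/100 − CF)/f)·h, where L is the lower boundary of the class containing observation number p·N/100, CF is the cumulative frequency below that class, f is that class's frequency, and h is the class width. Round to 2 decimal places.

N = 62; target position k = 80/100 · 62 = 49.6.
Cumulative frequencies: 6, 27, 46, 56, 59, 62.
Observation 49.6 falls in the class 65 – <70.
L = 65, CF = 46, f = 10, h = 5.
P80 = 65 + ((49.6 − 46)/10)·5 = 65 + 1.8 = 66.8.

66.80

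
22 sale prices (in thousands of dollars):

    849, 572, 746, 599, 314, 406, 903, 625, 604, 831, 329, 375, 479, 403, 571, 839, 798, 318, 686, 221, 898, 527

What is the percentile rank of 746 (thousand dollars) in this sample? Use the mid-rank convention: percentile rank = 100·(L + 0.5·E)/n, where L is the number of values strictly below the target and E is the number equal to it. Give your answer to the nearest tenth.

70.5

Sorted: 221, 314, 318, 329, 375, 403, 406, 479, 527, 571, 572, 599, 604, 625, 686, 746, 798, 831, 839, 849, 898, 903.
Count below 746: L = 15; count equal: E = 1; n = 22.
Percentile rank = 100·(15 + 0.5·1)/22 = 100·15.5/22 = 70.45.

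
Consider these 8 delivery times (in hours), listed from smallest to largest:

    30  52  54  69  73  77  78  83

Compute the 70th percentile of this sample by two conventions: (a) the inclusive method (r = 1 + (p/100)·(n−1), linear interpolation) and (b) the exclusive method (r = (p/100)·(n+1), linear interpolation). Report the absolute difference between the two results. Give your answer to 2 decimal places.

0.70

n = 8.
(a) r = 5.9; between ranks 5 (73) and 6 (77): 76.6.
(b) r = 6.3; between ranks 6 (77) and 7 (78): 77.3.
|76.6 − 77.3| = 0.7.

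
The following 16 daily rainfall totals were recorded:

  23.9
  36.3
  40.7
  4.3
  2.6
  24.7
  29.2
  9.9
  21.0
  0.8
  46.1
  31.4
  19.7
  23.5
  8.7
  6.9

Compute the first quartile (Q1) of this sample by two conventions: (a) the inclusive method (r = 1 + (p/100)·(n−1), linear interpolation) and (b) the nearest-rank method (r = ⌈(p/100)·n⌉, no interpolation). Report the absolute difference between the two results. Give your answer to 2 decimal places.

1.35

Sorted: 0.8, 2.6, 4.3, 6.9, 8.7, 9.9, 19.7, 21.0, 23.5, 23.9, 24.7, 29.2, 31.4, 36.3, 40.7, 46.1.
n = 16.
(a) r = 4.75; between ranks 4 (6.9) and 5 (8.7): 8.25.
(b) the nearest-rank method: rank 4 → 6.9.
|8.25 − 6.9| = 1.35.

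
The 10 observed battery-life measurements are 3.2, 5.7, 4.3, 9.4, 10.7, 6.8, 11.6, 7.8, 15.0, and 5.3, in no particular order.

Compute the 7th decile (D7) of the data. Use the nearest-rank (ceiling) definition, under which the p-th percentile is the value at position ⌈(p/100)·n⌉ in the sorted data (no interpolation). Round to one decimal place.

Sorted: 3.2, 4.3, 5.3, 5.7, 6.8, 7.8, 9.4, 10.7, 11.6, 15.0.
n = 10.
Position = ⌈70/100 · 10⌉ = ⌈7⌉ = 7.
The value at rank 7 is 9.4.

9.4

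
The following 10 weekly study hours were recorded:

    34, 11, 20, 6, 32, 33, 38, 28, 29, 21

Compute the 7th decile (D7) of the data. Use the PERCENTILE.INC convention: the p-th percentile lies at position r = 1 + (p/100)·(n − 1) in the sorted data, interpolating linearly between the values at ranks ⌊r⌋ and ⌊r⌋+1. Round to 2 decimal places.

Sorted: 6, 11, 20, 21, 28, 29, 32, 33, 34, 38.
n = 10.
r = 1 + (70/100)·(10 − 1) = 1 + 6.3 = 7.3.
Rank 7 is 32 and rank 8 is 33.
Interpolate: 32 + 0.3·(33 − 32) = 32 + 0.3·1 = 32.3.

32.30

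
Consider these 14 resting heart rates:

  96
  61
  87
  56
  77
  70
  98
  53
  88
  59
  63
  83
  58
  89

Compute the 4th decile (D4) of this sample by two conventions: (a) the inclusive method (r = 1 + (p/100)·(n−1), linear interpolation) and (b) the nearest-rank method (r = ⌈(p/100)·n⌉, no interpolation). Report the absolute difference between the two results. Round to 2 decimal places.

Sorted: 53, 56, 58, 59, 61, 63, 70, 77, 83, 87, 88, 89, 96, 98.
n = 14.
(a) r = 6.2; between ranks 6 (63) and 7 (70): 64.4.
(b) the nearest-rank method: rank 6 → 63.
|64.4 − 63| = 1.4.

1.40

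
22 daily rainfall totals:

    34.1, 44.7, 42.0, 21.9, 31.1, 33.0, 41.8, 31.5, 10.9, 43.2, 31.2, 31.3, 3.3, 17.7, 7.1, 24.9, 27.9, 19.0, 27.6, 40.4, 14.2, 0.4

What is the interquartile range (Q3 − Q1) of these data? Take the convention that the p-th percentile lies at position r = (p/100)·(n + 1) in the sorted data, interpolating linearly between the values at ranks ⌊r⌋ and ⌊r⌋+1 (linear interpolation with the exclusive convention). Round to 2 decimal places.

Sorted: 0.4, 3.3, 7.1, 10.9, 14.2, 17.7, 19.0, 21.9, 24.9, 27.6, 27.9, 31.1, 31.2, 31.3, 31.5, 33.0, 34.1, 40.4, 41.8, 42.0, 43.2, 44.7.
n = 22.
P25: r = 5.75; ranks 5–6 are 14.2, 17.7; interpolating gives 16.825.
P75: r = 17.25; ranks 17–18 are 34.1, 40.4; interpolating gives 35.675.
Difference: 35.675 − 16.825 = 18.85.

18.85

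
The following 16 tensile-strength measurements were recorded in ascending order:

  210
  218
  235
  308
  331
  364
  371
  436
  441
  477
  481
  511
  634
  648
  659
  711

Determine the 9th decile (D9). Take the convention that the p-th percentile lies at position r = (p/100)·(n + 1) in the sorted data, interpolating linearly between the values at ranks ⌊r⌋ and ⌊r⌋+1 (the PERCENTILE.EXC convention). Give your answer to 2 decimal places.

n = 16.
r = (90/100)·(16 + 1) = 15.3.
Rank 15 is 659 and rank 16 is 711.
Interpolate: 659 + 0.3·(711 − 659) = 659 + 0.3·52 = 674.6.

674.60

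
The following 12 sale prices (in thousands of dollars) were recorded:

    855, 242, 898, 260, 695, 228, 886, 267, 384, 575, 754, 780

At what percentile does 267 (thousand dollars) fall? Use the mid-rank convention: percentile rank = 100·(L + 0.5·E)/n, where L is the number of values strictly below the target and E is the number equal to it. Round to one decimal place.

Sorted: 228, 242, 260, 267, 384, 575, 695, 754, 780, 855, 886, 898.
Count below 267: L = 3; count equal: E = 1; n = 12.
Percentile rank = 100·(3 + 0.5·1)/12 = 100·3.5/12 = 29.17.

29.2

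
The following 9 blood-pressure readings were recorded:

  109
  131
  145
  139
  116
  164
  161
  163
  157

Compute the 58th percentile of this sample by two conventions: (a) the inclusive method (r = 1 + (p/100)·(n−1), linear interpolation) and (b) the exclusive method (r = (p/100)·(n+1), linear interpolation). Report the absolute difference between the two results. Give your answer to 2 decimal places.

Sorted: 109, 116, 131, 139, 145, 157, 161, 163, 164.
n = 9.
(a) r = 5.64; between ranks 5 (145) and 6 (157): 152.68.
(b) r = 5.8; between ranks 5 (145) and 6 (157): 154.6.
|152.68 − 154.6| = 1.92.

1.92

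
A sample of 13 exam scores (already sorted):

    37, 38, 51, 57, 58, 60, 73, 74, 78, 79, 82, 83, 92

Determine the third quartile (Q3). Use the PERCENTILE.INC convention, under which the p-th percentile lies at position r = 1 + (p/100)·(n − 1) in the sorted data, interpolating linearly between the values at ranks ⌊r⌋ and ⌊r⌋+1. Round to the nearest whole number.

n = 13.
r = 1 + (75/100)·(13 − 1) = 1 + 9 = 10.
r is an integer, so P75 is the value at rank 10: 79.

79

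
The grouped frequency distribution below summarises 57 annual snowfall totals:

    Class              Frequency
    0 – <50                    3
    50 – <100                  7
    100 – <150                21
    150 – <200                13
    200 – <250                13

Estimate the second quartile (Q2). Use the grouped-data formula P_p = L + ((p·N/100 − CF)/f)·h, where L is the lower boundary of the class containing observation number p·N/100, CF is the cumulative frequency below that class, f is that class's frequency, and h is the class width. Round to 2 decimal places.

144.05

N = 57; target position k = 50/100 · 57 = 28.5.
Cumulative frequencies: 3, 10, 31, 44, 57.
Observation 28.5 falls in the class 100 – <150.
L = 100, CF = 10, f = 21, h = 50.
P50 = 100 + ((28.5 − 10)/21)·50 = 100 + 44.0476 = 144.048.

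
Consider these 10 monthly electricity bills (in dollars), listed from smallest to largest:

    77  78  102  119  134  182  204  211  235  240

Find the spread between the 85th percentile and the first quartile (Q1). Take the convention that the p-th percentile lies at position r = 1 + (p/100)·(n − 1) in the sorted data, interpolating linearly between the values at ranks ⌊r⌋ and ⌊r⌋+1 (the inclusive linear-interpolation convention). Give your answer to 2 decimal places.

n = 10.
P25: r = 3.25; ranks 3–4 are 102, 119; interpolating gives 106.25.
P85: r = 8.65; ranks 8–9 are 211, 235; interpolating gives 226.6.
Difference: 226.6 − 106.25 = 120.35.

120.35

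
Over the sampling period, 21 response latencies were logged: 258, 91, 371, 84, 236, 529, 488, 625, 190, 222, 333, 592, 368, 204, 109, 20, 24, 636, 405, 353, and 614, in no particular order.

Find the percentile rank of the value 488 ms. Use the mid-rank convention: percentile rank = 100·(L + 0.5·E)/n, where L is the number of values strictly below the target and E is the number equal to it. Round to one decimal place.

73.8

Sorted: 20, 24, 84, 91, 109, 190, 204, 222, 236, 258, 333, 353, 368, 371, 405, 488, 529, 592, 614, 625, 636.
Count below 488: L = 15; count equal: E = 1; n = 21.
Percentile rank = 100·(15 + 0.5·1)/21 = 100·15.5/21 = 73.81.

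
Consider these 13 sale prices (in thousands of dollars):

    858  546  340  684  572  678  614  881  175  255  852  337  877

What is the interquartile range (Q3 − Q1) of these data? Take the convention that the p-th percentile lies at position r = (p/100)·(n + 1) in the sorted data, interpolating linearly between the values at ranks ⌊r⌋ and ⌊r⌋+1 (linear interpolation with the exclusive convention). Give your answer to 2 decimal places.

516.50

Sorted: 175, 255, 337, 340, 546, 572, 614, 678, 684, 852, 858, 877, 881.
n = 13.
P25: r = 3.5; ranks 3–4 are 337, 340; interpolating gives 338.5.
P75: r = 10.5; ranks 10–11 are 852, 858; interpolating gives 855.
Difference: 855 − 338.5 = 516.5.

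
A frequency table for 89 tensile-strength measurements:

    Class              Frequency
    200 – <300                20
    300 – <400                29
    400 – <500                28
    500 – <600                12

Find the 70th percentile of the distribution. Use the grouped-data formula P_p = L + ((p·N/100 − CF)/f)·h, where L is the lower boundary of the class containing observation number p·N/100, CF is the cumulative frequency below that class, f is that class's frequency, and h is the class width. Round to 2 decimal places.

447.50

N = 89; target position k = 70/100 · 89 = 62.3.
Cumulative frequencies: 20, 49, 77, 89.
Observation 62.3 falls in the class 400 – <500.
L = 400, CF = 49, f = 28, h = 100.
P70 = 400 + ((62.3 − 49)/28)·100 = 400 + 47.5 = 447.5.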